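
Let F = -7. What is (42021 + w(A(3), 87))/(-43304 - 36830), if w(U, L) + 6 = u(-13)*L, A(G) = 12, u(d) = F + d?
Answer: -40275/80134 ≈ -0.50260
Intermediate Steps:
u(d) = -7 + d
w(U, L) = -6 - 20*L (w(U, L) = -6 + (-7 - 13)*L = -6 - 20*L)
(42021 + w(A(3), 87))/(-43304 - 36830) = (42021 + (-6 - 20*87))/(-43304 - 36830) = (42021 + (-6 - 1740))/(-80134) = (42021 - 1746)*(-1/80134) = 40275*(-1/80134) = -40275/80134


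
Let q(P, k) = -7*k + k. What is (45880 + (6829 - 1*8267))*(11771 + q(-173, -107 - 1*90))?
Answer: 575657226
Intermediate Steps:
q(P, k) = -6*k
(45880 + (6829 - 1*8267))*(11771 + q(-173, -107 - 1*90)) = (45880 + (6829 - 1*8267))*(11771 - 6*(-107 - 1*90)) = (45880 + (6829 - 8267))*(11771 - 6*(-107 - 90)) = (45880 - 1438)*(11771 - 6*(-197)) = 44442*(11771 + 1182) = 44442*12953 = 575657226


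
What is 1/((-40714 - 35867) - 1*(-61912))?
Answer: -1/14669 ≈ -6.8171e-5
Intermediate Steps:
1/((-40714 - 35867) - 1*(-61912)) = 1/(-76581 + 61912) = 1/(-14669) = -1/14669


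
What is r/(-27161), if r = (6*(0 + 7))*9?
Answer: -378/27161 ≈ -0.013917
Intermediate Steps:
r = 378 (r = (6*7)*9 = 42*9 = 378)
r/(-27161) = 378/(-27161) = 378*(-1/27161) = -378/27161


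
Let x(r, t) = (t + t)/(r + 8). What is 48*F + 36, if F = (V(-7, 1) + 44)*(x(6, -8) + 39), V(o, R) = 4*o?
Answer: 203772/7 ≈ 29110.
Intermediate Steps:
x(r, t) = 2*t/(8 + r) (x(r, t) = (2*t)/(8 + r) = 2*t/(8 + r))
F = 4240/7 (F = (4*(-7) + 44)*(2*(-8)/(8 + 6) + 39) = (-28 + 44)*(2*(-8)/14 + 39) = 16*(2*(-8)*(1/14) + 39) = 16*(-8/7 + 39) = 16*(265/7) = 4240/7 ≈ 605.71)
48*F + 36 = 48*(4240/7) + 36 = 203520/7 + 36 = 203772/7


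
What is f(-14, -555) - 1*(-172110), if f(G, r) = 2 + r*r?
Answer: 480137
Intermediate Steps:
f(G, r) = 2 + r²
f(-14, -555) - 1*(-172110) = (2 + (-555)²) - 1*(-172110) = (2 + 308025) + 172110 = 308027 + 172110 = 480137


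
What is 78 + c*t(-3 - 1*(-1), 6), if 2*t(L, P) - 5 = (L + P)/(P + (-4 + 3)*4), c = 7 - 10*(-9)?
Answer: 835/2 ≈ 417.50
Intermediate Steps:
c = 97 (c = 7 + 90 = 97)
t(L, P) = 5/2 + (L + P)/(2*(-4 + P)) (t(L, P) = 5/2 + ((L + P)/(P + (-4 + 3)*4))/2 = 5/2 + ((L + P)/(P - 1*4))/2 = 5/2 + ((L + P)/(P - 4))/2 = 5/2 + ((L + P)/(-4 + P))/2 = 5/2 + (L + P)/(2*(-4 + P)))
78 + c*t(-3 - 1*(-1), 6) = 78 + 97*((-20 + (-3 - 1*(-1)) + 6*6)/(2*(-4 + 6))) = 78 + 97*((1/2)*(-20 + (-3 + 1) + 36)/2) = 78 + 97*((1/2)*(1/2)*(-20 - 2 + 36)) = 78 + 97*((1/2)*(1/2)*14) = 78 + 97*(7/2) = 78 + 679/2 = 835/2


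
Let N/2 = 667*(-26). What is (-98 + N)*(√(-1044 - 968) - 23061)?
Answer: 802107702 - 69564*I*√503 ≈ 8.0211e+8 - 1.5602e+6*I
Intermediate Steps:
N = -34684 (N = 2*(667*(-26)) = 2*(-17342) = -34684)
(-98 + N)*(√(-1044 - 968) - 23061) = (-98 - 34684)*(√(-1044 - 968) - 23061) = -34782*(√(-2012) - 23061) = -34782*(2*I*√503 - 23061) = -34782*(-23061 + 2*I*√503) = 802107702 - 69564*I*√503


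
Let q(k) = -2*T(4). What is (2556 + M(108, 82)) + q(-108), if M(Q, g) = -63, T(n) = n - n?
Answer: 2493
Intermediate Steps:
T(n) = 0
q(k) = 0 (q(k) = -2*0 = 0)
(2556 + M(108, 82)) + q(-108) = (2556 - 63) + 0 = 2493 + 0 = 2493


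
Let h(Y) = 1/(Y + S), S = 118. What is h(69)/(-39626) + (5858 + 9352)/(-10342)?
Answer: -56353526681/38317430602 ≈ -1.4707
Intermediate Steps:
h(Y) = 1/(118 + Y) (h(Y) = 1/(Y + 118) = 1/(118 + Y))
h(69)/(-39626) + (5858 + 9352)/(-10342) = 1/((118 + 69)*(-39626)) + (5858 + 9352)/(-10342) = -1/39626/187 + 15210*(-1/10342) = (1/187)*(-1/39626) - 7605/5171 = -1/7410062 - 7605/5171 = -56353526681/38317430602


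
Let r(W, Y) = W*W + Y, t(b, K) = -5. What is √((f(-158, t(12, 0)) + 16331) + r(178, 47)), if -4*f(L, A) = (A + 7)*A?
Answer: 3*√21362/2 ≈ 219.24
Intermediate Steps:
r(W, Y) = Y + W² (r(W, Y) = W² + Y = Y + W²)
f(L, A) = -A*(7 + A)/4 (f(L, A) = -(A + 7)*A/4 = -(7 + A)*A/4 = -A*(7 + A)/4)
√((f(-158, t(12, 0)) + 16331) + r(178, 47)) = √((-¼*(-5)*(7 - 5) + 16331) + (47 + 178²)) = √((-¼*(-5)*2 + 16331) + (47 + 31684)) = √((5/2 + 16331) + 31731) = √(32667/2 + 31731) = √(96129/2) = 3*√21362/2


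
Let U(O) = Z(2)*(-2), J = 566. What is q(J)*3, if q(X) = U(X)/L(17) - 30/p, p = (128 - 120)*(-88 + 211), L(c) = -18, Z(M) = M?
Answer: 283/492 ≈ 0.57520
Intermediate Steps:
U(O) = -4 (U(O) = 2*(-2) = -4)
p = 984 (p = 8*123 = 984)
q(X) = 283/1476 (q(X) = -4/(-18) - 30/984 = -4*(-1/18) - 30*1/984 = 2/9 - 5/164 = 283/1476)
q(J)*3 = (283/1476)*3 = 283/492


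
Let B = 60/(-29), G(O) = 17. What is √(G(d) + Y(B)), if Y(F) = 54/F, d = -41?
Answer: I*√910/10 ≈ 3.0166*I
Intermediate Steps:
B = -60/29 (B = 60*(-1/29) = -60/29 ≈ -2.0690)
√(G(d) + Y(B)) = √(17 + 54/(-60/29)) = √(17 + 54*(-29/60)) = √(17 - 261/10) = √(-91/10) = I*√910/10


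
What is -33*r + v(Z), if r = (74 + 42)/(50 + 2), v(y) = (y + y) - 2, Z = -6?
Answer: -1139/13 ≈ -87.615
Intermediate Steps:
v(y) = -2 + 2*y (v(y) = 2*y - 2 = -2 + 2*y)
r = 29/13 (r = 116/52 = 116*(1/52) = 29/13 ≈ 2.2308)
-33*r + v(Z) = -33*29/13 + (-2 + 2*(-6)) = -957/13 + (-2 - 12) = -957/13 - 14 = -1139/13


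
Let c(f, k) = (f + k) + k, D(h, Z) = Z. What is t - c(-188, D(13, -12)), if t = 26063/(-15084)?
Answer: 3171745/15084 ≈ 210.27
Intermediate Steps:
c(f, k) = f + 2*k
t = -26063/15084 (t = 26063*(-1/15084) = -26063/15084 ≈ -1.7279)
t - c(-188, D(13, -12)) = -26063/15084 - (-188 + 2*(-12)) = -26063/15084 - (-188 - 24) = -26063/15084 - 1*(-212) = -26063/15084 + 212 = 3171745/15084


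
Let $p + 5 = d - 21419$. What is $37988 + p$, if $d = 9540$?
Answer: $26104$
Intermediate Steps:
$p = -11884$ ($p = -5 + \left(9540 - 21419\right) = -5 - 11879 = -11884$)
$37988 + p = 37988 - 11884 = 26104$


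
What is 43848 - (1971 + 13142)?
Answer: 28735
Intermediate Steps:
43848 - (1971 + 13142) = 43848 - 1*15113 = 43848 - 15113 = 28735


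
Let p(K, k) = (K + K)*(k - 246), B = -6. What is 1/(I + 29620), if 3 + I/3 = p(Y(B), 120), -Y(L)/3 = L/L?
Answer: 1/31879 ≈ 3.1369e-5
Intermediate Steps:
Y(L) = -3 (Y(L) = -3*L/L = -3*1 = -3)
p(K, k) = 2*K*(-246 + k) (p(K, k) = (2*K)*(-246 + k) = 2*K*(-246 + k))
I = 2259 (I = -9 + 3*(2*(-3)*(-246 + 120)) = -9 + 3*(2*(-3)*(-126)) = -9 + 3*756 = -9 + 2268 = 2259)
1/(I + 29620) = 1/(2259 + 29620) = 1/31879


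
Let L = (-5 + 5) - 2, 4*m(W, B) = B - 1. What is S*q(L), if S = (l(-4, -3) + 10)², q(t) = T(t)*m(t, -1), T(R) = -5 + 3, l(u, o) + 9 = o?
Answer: 4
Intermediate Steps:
l(u, o) = -9 + o
T(R) = -2
m(W, B) = -¼ + B/4 (m(W, B) = (B - 1)/4 = (-1 + B)/4 = -¼ + B/4)
L = -2 (L = 0 - 2 = -2)
q(t) = 1 (q(t) = -2*(-¼ + (¼)*(-1)) = -2*(-¼ - ¼) = -2*(-½) = 1)
S = 4 (S = ((-9 - 3) + 10)² = (-12 + 10)² = (-2)² = 4)
S*q(L) = 4*1 = 4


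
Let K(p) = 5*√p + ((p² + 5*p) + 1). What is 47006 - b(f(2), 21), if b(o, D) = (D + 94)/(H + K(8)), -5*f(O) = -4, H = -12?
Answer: 397142999/8449 + 1150*√2/8449 ≈ 47005.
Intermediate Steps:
f(O) = ⅘ (f(O) = -⅕*(-4) = ⅘)
K(p) = 1 + p² + 5*p + 5*√p (K(p) = 5*√p + (1 + p² + 5*p) = 1 + p² + 5*p + 5*√p)
b(o, D) = (94 + D)/(93 + 10*√2) (b(o, D) = (D + 94)/(-12 + (1 + 8² + 5*8 + 5*√8)) = (94 + D)/(-12 + (1 + 64 + 40 + 5*(2*√2))) = (94 + D)/(-12 + (1 + 64 + 40 + 10*√2)) = (94 + D)/(-12 + (105 + 10*√2)) = (94 + D)/(93 + 10*√2))
47006 - b(f(2), 21) = 47006 - (94 + 21)/(93 + 10*√2) = 47006 - 115/(93 + 10*√2)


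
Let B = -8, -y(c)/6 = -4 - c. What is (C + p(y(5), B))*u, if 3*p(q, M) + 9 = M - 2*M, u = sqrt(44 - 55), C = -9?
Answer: -28*I*sqrt(11)/3 ≈ -30.955*I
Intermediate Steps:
y(c) = 24 + 6*c (y(c) = -6*(-4 - c) = 24 + 6*c)
u = I*sqrt(11) (u = sqrt(-11) = I*sqrt(11) ≈ 3.3166*I)
p(q, M) = -3 - M/3 (p(q, M) = -3 + (M - 2*M)/3 = -3 + (-M)/3 = -3 - M/3)
(C + p(y(5), B))*u = (-9 + (-3 - 1/3*(-8)))*(I*sqrt(11)) = (-9 + (-3 + 8/3))*(I*sqrt(11)) = (-9 - 1/3)*(I*sqrt(11)) = -28*I*sqrt(11)/3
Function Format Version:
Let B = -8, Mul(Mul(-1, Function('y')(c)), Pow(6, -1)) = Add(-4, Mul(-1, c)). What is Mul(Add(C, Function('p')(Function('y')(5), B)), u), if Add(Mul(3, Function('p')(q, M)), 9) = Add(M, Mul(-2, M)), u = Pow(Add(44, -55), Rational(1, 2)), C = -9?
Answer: Mul(Rational(-28, 3), I, Pow(11, Rational(1, 2))) ≈ Mul(-30.955, I)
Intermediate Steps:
Function('y')(c) = Add(24, Mul(6, c)) (Function('y')(c) = Mul(-6, Add(-4, Mul(-1, c))) = Add(24, Mul(6, c)))
u = Mul(I, Pow(11, Rational(1, 2))) (u = Pow(-11, Rational(1, 2)) = Mul(I, Pow(11, Rational(1, 2))) ≈ Mul(3.3166, I))
Function('p')(q, M) = Add(-3, Mul(Rational(-1, 3), M)) (Function('p')(q, M) = Add(-3, Mul(Rational(1, 3), Add(M, Mul(-2, M)))) = Add(-3, Mul(Rational(1, 3), Mul(-1, M))) = Add(-3, Mul(Rational(-1, 3), M)))
Mul(Add(C, Function('p')(Function('y')(5), B)), u) = Mul(Add(-9, Add(-3, Mul(Rational(-1, 3), -8))), Mul(I, Pow(11, Rational(1, 2)))) = Mul(Add(-9, Add(-3, Rational(8, 3))), Mul(I, Pow(11, Rational(1, 2)))) = Mul(Add(-9, Rational(-1, 3)), Mul(I, Pow(11, Rational(1, 2)))) = Mul(Rational(-28, 3), Mul(I, Pow(11, Rational(1, 2)))) = Mul(Rational(-28, 3), I, Pow(11, Rational(1, 2)))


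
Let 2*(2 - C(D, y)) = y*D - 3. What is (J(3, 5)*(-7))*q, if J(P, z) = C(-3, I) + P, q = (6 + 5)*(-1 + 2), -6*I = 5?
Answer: -1617/4 ≈ -404.25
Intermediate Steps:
I = -5/6 (I = -1/6*5 = -5/6 ≈ -0.83333)
C(D, y) = 7/2 - D*y/2 (C(D, y) = 2 - (y*D - 3)/2 = 2 - (D*y - 3)/2 = 2 - (-3 + D*y)/2 = 2 + (3/2 - D*y/2) = 7/2 - D*y/2)
q = 11 (q = 11*1 = 11)
J(P, z) = 9/4 + P (J(P, z) = (7/2 - 1/2*(-3)*(-5/6)) + P = (7/2 - 5/4) + P = 9/4 + P)
(J(3, 5)*(-7))*q = ((9/4 + 3)*(-7))*11 = ((21/4)*(-7))*11 = -147/4*11 = -1617/4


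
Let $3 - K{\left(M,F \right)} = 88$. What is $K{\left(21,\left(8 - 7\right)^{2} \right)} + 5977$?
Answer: $5892$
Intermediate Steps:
$K{\left(M,F \right)} = -85$ ($K{\left(M,F \right)} = 3 - 88 = -85$)
$K{\left(21,\left(8 - 7\right)^{2} \right)} + 5977 = -85 + 5977 = 5892$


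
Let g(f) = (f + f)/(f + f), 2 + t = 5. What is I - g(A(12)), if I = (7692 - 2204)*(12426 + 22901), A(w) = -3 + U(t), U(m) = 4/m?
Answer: 193874575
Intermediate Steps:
t = 3 (t = -2 + 5 = 3)
A(w) = -5/3 (A(w) = -3 + 4/3 = -5/3)
g(f) = 1 (g(f) = (2*f)/((2*f)) = (2*f)*(1/(2*f)) = 1)
I = 193874576 (I = 5488*35327 = 193874576)
I - g(A(12)) = 193874576 - 1*1 = 193874576 - 1 = 193874575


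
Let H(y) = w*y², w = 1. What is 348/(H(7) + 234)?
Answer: 348/283 ≈ 1.2297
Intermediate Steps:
H(y) = y² (H(y) = 1*y² = y²)
348/(H(7) + 234) = 348/(7² + 234) = 348/(49 + 234) = 348/283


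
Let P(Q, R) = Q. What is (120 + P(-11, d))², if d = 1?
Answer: 11881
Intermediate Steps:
(120 + P(-11, d))² = (120 - 11)² = 109² = 11881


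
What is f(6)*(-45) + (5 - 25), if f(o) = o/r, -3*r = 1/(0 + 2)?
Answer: 1600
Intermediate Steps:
r = -⅙ (r = -1/(3*(0 + 2)) = -⅓/2 = -⅓*½ = -⅙ ≈ -0.16667)
f(o) = -6*o (f(o) = o/(-⅙) = o*(-6) = -6*o)
f(6)*(-45) + (5 - 25) = -6*6*(-45) + (5 - 25) = -36*(-45) - 20 = 1620 - 20 = 1600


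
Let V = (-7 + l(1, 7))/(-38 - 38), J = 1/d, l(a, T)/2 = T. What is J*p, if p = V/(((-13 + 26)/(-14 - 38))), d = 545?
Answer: 7/10355 ≈ 0.00067600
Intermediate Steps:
l(a, T) = 2*T
J = 1/545 ≈ 0.0018349
V = -7/76 (V = (-7 + 2*7)/(-38 - 38) = (-7 + 14)/(-76) = 7*(-1/76) = -7/76 ≈ -0.092105)
p = 7/19 (p = -7*(-14 - 38)/(-13 + 26)/76 = -7/(76*(13/(-52))) = -7/(76*(13*(-1/52))) = -7/(76*(-¼)) = -7/76*(-4) = 7/19 ≈ 0.36842)
J*p = (1/545)*(7/19) = 7/10355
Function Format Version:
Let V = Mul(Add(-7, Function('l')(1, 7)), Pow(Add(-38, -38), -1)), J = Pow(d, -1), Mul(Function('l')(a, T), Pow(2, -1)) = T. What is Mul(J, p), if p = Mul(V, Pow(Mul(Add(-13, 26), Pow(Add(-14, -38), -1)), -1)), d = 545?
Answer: Rational(7, 10355) ≈ 0.00067600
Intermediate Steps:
Function('l')(a, T) = Mul(2, T)
J = Rational(1, 545) (J = Pow(545, -1) = Rational(1, 545) ≈ 0.0018349)
V = Rational(-7, 76) (V = Mul(Add(-7, Mul(2, 7)), Pow(Add(-38, -38), -1)) = Mul(Add(-7, 14), Pow(-76, -1)) = Mul(7, Rational(-1, 76)) = Rational(-7, 76) ≈ -0.092105)
p = Rational(7, 19) (p = Mul(Rational(-7, 76), Pow(Mul(Add(-13, 26), Pow(Add(-14, -38), -1)), -1)) = Mul(Rational(-7, 76), Pow(Mul(13, Pow(-52, -1)), -1)) = Mul(Rational(-7, 76), Pow(Mul(13, Rational(-1, 52)), -1)) = Mul(Rational(-7, 76), Pow(Rational(-1, 4), -1)) = Mul(Rational(-7, 76), -4) = Rational(7, 19) ≈ 0.36842)
Mul(J, p) = Mul(Rational(1, 545), Rational(7, 19)) = Rational(7, 10355)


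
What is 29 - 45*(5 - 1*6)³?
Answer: 74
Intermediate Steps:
29 - 45*(5 - 1*6)³ = 29 - 45*(5 - 6)³ = 29 - 45*(-1)³ = 29 - 45*(-1) = 29 + 45 = 74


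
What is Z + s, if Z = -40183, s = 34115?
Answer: -6068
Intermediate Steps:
Z + s = -40183 + 34115 = -6068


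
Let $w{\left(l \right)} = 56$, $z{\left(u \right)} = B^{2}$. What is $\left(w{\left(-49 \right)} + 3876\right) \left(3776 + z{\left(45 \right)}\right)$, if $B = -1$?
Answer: $14851164$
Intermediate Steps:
$z{\left(u \right)} = 1$ ($z{\left(u \right)} = \left(-1\right)^{2} = 1$)
$\left(w{\left(-49 \right)} + 3876\right) \left(3776 + z{\left(45 \right)}\right) = \left(56 + 3876\right) \left(3776 + 1\right) = 3932 \cdot 3777 = 14851164$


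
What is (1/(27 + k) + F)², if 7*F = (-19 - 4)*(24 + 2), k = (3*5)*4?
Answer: 2705976361/370881 ≈ 7296.1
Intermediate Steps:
k = 60 (k = 15*4 = 60)
F = -598/7 (F = ((-19 - 4)*(24 + 2))/7 = (-23*26)/7 = (⅐)*(-598) = -598/7 ≈ -85.429)
(1/(27 + k) + F)² = (1/(27 + 60) - 598/7)² = (1/87 - 598/7)² = (-52019/609)² = 2705976361/370881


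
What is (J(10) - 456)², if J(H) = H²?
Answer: 126736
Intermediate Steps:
(J(10) - 456)² = (10² - 456)² = (100 - 456)² = (-356)² = 126736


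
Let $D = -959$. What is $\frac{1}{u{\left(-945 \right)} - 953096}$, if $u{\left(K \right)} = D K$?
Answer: $- \frac{1}{46841} \approx -2.1349 \cdot 10^{-5}$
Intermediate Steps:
$u{\left(K \right)} = - 959 K$
$\frac{1}{u{\left(-945 \right)} - 953096} = \frac{1}{\left(-959\right) \left(-945\right) - 953096} = \frac{1}{906255 - 953096} = \frac{1}{-46841} = - \frac{1}{46841}$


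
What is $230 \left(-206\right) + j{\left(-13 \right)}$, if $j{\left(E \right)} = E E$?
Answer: $-47211$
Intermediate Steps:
$j{\left(E \right)} = E^{2}$
$230 \left(-206\right) + j{\left(-13 \right)} = 230 \left(-206\right) + \left(-13\right)^{2} = -47380 + 169 = -47211$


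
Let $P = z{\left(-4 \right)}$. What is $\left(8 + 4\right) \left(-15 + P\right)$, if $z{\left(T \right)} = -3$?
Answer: $-216$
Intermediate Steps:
$P = -3$
$\left(8 + 4\right) \left(-15 + P\right) = \left(8 + 4\right) \left(-15 - 3\right) = 12 \left(-18\right) = -216$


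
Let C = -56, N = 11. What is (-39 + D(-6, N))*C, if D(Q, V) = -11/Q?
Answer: 6244/3 ≈ 2081.3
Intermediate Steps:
(-39 + D(-6, N))*C = (-39 - 11/(-6))*(-56) = (-39 - 11*(-⅙))*(-56) = (-39 + 11/6)*(-56) = -223/6*(-56) = 6244/3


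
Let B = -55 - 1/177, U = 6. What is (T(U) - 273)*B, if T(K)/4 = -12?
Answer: 1041752/59 ≈ 17657.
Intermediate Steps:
B = -9736/177 (B = -55 - 1*1/177 = -55 - 1/177 = -9736/177 ≈ -55.006)
T(K) = -48 (T(K) = 4*(-12) = -48)
(T(U) - 273)*B = (-48 - 273)*(-9736/177) = -321*(-9736/177) = 1041752/59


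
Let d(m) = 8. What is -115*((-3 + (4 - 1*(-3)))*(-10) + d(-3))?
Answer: 3680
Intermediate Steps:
-115*((-3 + (4 - 1*(-3)))*(-10) + d(-3)) = -115*((-3 + (4 - 1*(-3)))*(-10) + 8) = -115*((-3 + (4 + 3))*(-10) + 8) = -115*((-3 + 7)*(-10) + 8) = -115*(4*(-10) + 8) = -115*(-40 + 8) = -115*(-32) = 3680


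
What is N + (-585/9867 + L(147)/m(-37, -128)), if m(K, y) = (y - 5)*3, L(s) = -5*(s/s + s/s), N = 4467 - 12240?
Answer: -784664486/100947 ≈ -7773.0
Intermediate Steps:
N = -7773
L(s) = -10 (L(s) = -5*(1 + 1) = -5*2 = -10)
m(K, y) = -15 + 3*y (m(K, y) = (-5 + y)*3 = -15 + 3*y)
N + (-585/9867 + L(147)/m(-37, -128)) = -7773 + (-585/9867 - 10/(-15 + 3*(-128))) = -7773 + (-585*1/9867 - 10/(-15 - 384)) = -7773 + (-15/253 - 10/(-399)) = -7773 + (-15/253 - 10*(-1/399)) = -7773 + (-15/253 + 10/399) = -7773 - 3455/100947 = -784664486/100947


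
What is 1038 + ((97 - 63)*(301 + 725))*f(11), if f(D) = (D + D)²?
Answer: 16884894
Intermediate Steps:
f(D) = 4*D² (f(D) = (2*D)² = 4*D²)
1038 + ((97 - 63)*(301 + 725))*f(11) = 1038 + ((97 - 63)*(301 + 725))*(4*11²) = 1038 + (34*1026)*(4*121) = 1038 + 34884*484 = 1038 + 16883856 = 16884894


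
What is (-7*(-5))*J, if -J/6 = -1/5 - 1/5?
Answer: 84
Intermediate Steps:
J = 12/5 (J = -6*(-1/5 - 1/5) = -6*(-1*⅕ - 1*⅕) = -6*(-⅕ - ⅕) = -6*(-⅖) = 12/5 ≈ 2.4000)
(-7*(-5))*J = -7*(-5)*(12/5) = 35*(12/5) = 84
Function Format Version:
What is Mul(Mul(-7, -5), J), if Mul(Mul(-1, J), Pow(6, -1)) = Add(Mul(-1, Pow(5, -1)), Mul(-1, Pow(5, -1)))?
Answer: 84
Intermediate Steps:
J = Rational(12, 5) (J = Mul(-6, Add(Mul(-1, Pow(5, -1)), Mul(-1, Pow(5, -1)))) = Mul(-6, Add(Mul(-1, Rational(1, 5)), Mul(-1, Rational(1, 5)))) = Mul(-6, Add(Rational(-1, 5), Rational(-1, 5))) = Mul(-6, Rational(-2, 5)) = Rational(12, 5) ≈ 2.4000)
Mul(Mul(-7, -5), J) = Mul(Mul(-7, -5), Rational(12, 5)) = Mul(35, Rational(12, 5)) = 84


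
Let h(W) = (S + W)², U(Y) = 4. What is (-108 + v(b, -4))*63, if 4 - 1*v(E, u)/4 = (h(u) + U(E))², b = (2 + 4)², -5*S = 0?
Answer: -106596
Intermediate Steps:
S = 0 (S = -⅕*0 = 0)
b = 36 (b = 6² = 36)
h(W) = W² (h(W) = (0 + W)² = W²)
v(E, u) = 16 - 4*(4 + u²)² (v(E, u) = 16 - 4*(u² + 4)² = 16 - 4*(4 + u²)²)
(-108 + v(b, -4))*63 = (-108 + (16 - 4*(4 + (-4)²)²))*63 = (-108 + (16 - 4*(4 + 16)²))*63 = (-108 + (16 - 4*20²))*63 = (-108 + (16 - 4*400))*63 = (-108 + (16 - 1600))*63 = (-108 - 1584)*63 = -1692*63 = -106596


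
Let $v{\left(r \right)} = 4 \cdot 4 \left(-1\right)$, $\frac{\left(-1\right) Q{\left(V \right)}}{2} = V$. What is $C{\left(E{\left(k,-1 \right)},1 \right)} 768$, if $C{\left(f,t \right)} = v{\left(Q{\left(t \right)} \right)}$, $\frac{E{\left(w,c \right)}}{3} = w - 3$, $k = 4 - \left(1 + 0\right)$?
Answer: $-12288$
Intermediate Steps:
$Q{\left(V \right)} = - 2 V$
$k = 3$ ($k = 4 - 1 = 3$)
$v{\left(r \right)} = -16$ ($v{\left(r \right)} = 16 \left(-1\right) = -16$)
$E{\left(w,c \right)} = -9 + 3 w$ ($E{\left(w,c \right)} = 3 \left(w - 3\right) = 3 \left(-3 + w\right) = -9 + 3 w$)
$C{\left(f,t \right)} = -16$
$C{\left(E{\left(k,-1 \right)},1 \right)} 768 = \left(-16\right) 768 = -12288$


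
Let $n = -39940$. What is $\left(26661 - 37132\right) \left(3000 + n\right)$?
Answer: $386798740$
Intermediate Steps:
$\left(26661 - 37132\right) \left(3000 + n\right) = \left(26661 - 37132\right) \left(3000 - 39940\right) = \left(-10471\right) \left(-36940\right) = 386798740$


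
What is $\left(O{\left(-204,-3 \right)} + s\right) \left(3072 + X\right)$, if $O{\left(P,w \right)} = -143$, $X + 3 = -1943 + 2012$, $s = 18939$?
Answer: $58981848$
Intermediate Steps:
$X = 66$ ($X = -3 + \left(-1943 + 2012\right) = -3 + 69 = 66$)
$\left(O{\left(-204,-3 \right)} + s\right) \left(3072 + X\right) = \left(-143 + 18939\right) \left(3072 + 66\right) = 18796 \cdot 3138 = 58981848$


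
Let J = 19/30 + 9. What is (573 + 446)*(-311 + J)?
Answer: -9212779/30 ≈ -3.0709e+5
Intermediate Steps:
J = 289/30 (J = 19*(1/30) + 9 = 19/30 + 9 = 289/30 ≈ 9.6333)
(573 + 446)*(-311 + J) = (573 + 446)*(-311 + 289/30) = 1019*(-9041/30) = -9212779/30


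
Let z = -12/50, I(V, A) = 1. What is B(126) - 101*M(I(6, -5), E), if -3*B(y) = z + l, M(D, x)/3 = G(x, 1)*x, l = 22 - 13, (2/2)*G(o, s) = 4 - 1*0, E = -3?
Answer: 90827/25 ≈ 3633.1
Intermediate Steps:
G(o, s) = 4 (G(o, s) = 4 - 1*0 = 4 + 0 = 4)
l = 9
z = -6/25 (z = -12*1/50 = -6/25 ≈ -0.24000)
M(D, x) = 12*x (M(D, x) = 3*(4*x) = 12*x)
B(y) = -73/25 (B(y) = -(-6/25 + 9)/3 = -1/3*219/25 = -73/25)
B(126) - 101*M(I(6, -5), E) = -73/25 - 1212*(-3) = -73/25 - 101*(-36) = -73/25 + 3636 = 90827/25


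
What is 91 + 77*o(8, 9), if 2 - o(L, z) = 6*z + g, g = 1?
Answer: -3990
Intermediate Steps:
o(L, z) = 1 - 6*z (o(L, z) = 2 - (6*z + 1) = 2 - (1 + 6*z) = 2 + (-1 - 6*z) = 1 - 6*z)
91 + 77*o(8, 9) = 91 + 77*(1 - 6*9) = 91 + 77*(1 - 54) = 91 + 77*(-53) = 91 - 4081 = -3990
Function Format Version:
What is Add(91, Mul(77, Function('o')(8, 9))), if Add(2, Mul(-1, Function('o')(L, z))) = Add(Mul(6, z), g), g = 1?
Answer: -3990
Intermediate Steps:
Function('o')(L, z) = Add(1, Mul(-6, z)) (Function('o')(L, z) = Add(2, Mul(-1, Add(Mul(6, z), 1))) = Add(2, Mul(-1, Add(1, Mul(6, z)))) = Add(2, Add(-1, Mul(-6, z))) = Add(1, Mul(-6, z)))
Add(91, Mul(77, Function('o')(8, 9))) = Add(91, Mul(77, Add(1, Mul(-6, 9)))) = Add(91, Mul(77, Add(1, -54))) = Add(91, Mul(77, -53)) = Add(91, -4081) = -3990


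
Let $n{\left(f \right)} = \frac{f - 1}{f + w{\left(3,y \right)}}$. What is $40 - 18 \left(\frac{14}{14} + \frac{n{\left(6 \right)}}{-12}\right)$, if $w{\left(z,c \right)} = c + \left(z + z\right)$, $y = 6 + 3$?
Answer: $\frac{313}{14} \approx 22.357$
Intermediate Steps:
$y = 9$
$w{\left(z,c \right)} = c + 2 z$
$n{\left(f \right)} = \frac{-1 + f}{15 + f}$ ($n{\left(f \right)} = \frac{f - 1}{f + \left(9 + 2 \cdot 3\right)} = \frac{-1 + f}{f + \left(9 + 6\right)} = \frac{-1 + f}{f + 15} = \frac{-1 + f}{15 + f}$)
$40 - 18 \left(\frac{14}{14} + \frac{n{\left(6 \right)}}{-12}\right) = 40 - 18 \left(\frac{14}{14} + \frac{\frac{1}{15 + 6} \left(-1 + 6\right)}{-12}\right) = 40 - 18 \left(14 \cdot \frac{1}{14} + \frac{1}{21} \cdot 5 \left(- \frac{1}{12}\right)\right) = 40 - 18 \left(1 + \frac{1}{21} \cdot 5 \left(- \frac{1}{12}\right)\right) = 40 - 18 \left(1 + \frac{5}{21} \left(- \frac{1}{12}\right)\right) = 40 - 18 \left(1 - \frac{5}{252}\right) = 40 - \frac{247}{14} = \frac{313}{14}$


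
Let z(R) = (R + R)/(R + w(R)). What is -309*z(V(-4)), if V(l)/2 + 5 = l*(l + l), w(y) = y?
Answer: -309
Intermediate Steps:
V(l) = -10 + 4*l² (V(l) = -10 + 2*(l*(l + l)) = -10 + 2*(l*(2*l)) = -10 + 2*(2*l²) = -10 + 4*l²)
z(R) = 1 (z(R) = (R + R)/(R + R) = (2*R)/((2*R)) = (2*R)*(1/(2*R)) = 1)
-309*z(V(-4)) = -309*1 = -309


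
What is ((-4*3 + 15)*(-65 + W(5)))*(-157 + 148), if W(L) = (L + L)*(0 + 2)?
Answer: 1215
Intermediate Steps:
W(L) = 4*L (W(L) = (2*L)*2 = 4*L)
((-4*3 + 15)*(-65 + W(5)))*(-157 + 148) = ((-4*3 + 15)*(-65 + 4*5))*(-157 + 148) = ((-12 + 15)*(-65 + 20))*(-9) = (3*(-45))*(-9) = -135*(-9) = 1215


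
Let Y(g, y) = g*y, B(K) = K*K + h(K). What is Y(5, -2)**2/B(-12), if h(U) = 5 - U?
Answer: 100/161 ≈ 0.62112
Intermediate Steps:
B(K) = 5 + K**2 - K (B(K) = K*K + (5 - K) = K**2 + (5 - K) = 5 + K**2 - K)
Y(5, -2)**2/B(-12) = (5*(-2))**2/(5 + (-12)**2 - 1*(-12)) = (-10)**2/(5 + 144 + 12) = 100/161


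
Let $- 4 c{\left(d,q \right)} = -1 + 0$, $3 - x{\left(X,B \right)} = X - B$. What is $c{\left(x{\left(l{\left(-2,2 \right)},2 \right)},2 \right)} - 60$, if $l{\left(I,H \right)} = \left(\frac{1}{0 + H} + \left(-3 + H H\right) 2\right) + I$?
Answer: $- \frac{239}{4} \approx -59.75$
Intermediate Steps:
$l{\left(I,H \right)} = -6 + I + \frac{1}{H} + 2 H^{2}$ ($l{\left(I,H \right)} = \left(\frac{1}{H} + \left(-3 + H^{2}\right) 2\right) + I = \left(\frac{1}{H} + \left(-6 + 2 H^{2}\right)\right) + I = \left(-6 + \frac{1}{H} + 2 H^{2}\right) + I = -6 + I + \frac{1}{H} + 2 H^{2}$)
$x{\left(X,B \right)} = 3 + B - X$ ($x{\left(X,B \right)} = 3 - \left(X - B\right) = 3 + \left(B - X\right) = 3 + B - X$)
$c{\left(d,q \right)} = \frac{1}{4}$ ($c{\left(d,q \right)} = - \frac{-1 + 0}{4} = \left(- \frac{1}{4}\right) \left(-1\right) = \frac{1}{4}$)
$c{\left(x{\left(l{\left(-2,2 \right)},2 \right)},2 \right)} - 60 = \frac{1}{4} - 60 = - \frac{239}{4}$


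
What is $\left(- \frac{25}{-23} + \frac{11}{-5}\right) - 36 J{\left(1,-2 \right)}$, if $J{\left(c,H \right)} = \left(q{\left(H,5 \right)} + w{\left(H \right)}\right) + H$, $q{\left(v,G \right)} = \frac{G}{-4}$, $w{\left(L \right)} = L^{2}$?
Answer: $- \frac{3233}{115} \approx -28.113$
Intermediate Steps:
$q{\left(v,G \right)} = - \frac{G}{4}$ ($q{\left(v,G \right)} = G \left(- \frac{1}{4}\right) = - \frac{G}{4}$)
$J{\left(c,H \right)} = - \frac{5}{4} + H + H^{2}$ ($J{\left(c,H \right)} = \left(\left(- \frac{1}{4}\right) 5 + H^{2}\right) + H = \left(- \frac{5}{4} + H^{2}\right) + H = - \frac{5}{4} + H + H^{2}$)
$\left(- \frac{25}{-23} + \frac{11}{-5}\right) - 36 J{\left(1,-2 \right)} = \left(- \frac{25}{-23} + \frac{11}{-5}\right) - 36 \left(- \frac{5}{4} - 2 + \left(-2\right)^{2}\right) = \left(\left(-25\right) \left(- \frac{1}{23}\right) + 11 \left(- \frac{1}{5}\right)\right) - 36 \left(- \frac{5}{4} - 2 + 4\right) = \left(\frac{25}{23} - \frac{11}{5}\right) - 27 = - \frac{128}{115} - 27 = - \frac{3233}{115}$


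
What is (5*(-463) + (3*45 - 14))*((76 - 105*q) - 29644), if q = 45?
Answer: 75238842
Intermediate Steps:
(5*(-463) + (3*45 - 14))*((76 - 105*q) - 29644) = (5*(-463) + (3*45 - 14))*((76 - 105*45) - 29644) = (-2315 + (135 - 14))*((76 - 4725) - 29644) = (-2315 + 121)*(-4649 - 29644) = -2194*(-34293) = 75238842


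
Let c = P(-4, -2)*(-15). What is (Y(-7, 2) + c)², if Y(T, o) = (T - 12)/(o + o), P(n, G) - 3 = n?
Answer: 1681/16 ≈ 105.06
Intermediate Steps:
P(n, G) = 3 + n
Y(T, o) = (-12 + T)/(2*o) (Y(T, o) = (-12 + T)/((2*o)) = (-12 + T)*(1/(2*o)) = (-12 + T)/(2*o))
c = 15 (c = (3 - 4)*(-15) = -1*(-15) = 15)
(Y(-7, 2) + c)² = ((½)*(-12 - 7)/2 + 15)² = ((½)*(½)*(-19) + 15)² = (-19/4 + 15)² = (41/4)² = 1681/16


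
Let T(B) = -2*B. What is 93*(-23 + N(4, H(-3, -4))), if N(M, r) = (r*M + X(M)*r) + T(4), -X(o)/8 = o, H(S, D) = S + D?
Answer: 15345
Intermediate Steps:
H(S, D) = D + S
X(o) = -8*o
N(M, r) = -8 - 7*M*r (N(M, r) = (r*M + (-8*M)*r) - 2*4 = (M*r - 8*M*r) - 8 = -7*M*r - 8 = -8 - 7*M*r)
93*(-23 + N(4, H(-3, -4))) = 93*(-23 + (-8 - 7*4*(-4 - 3))) = 93*(-23 + (-8 - 7*4*(-7))) = 93*(-23 + (-8 + 196)) = 93*(-23 + 188) = 93*165 = 15345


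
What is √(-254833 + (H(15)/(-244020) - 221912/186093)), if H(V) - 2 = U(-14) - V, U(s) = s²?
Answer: I*√33099964668891686653415/360400110 ≈ 504.81*I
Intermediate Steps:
H(V) = 198 - V (H(V) = 2 + ((-14)² - V) = 2 + (196 - V) = 198 - V)
√(-254833 + (H(15)/(-244020) - 221912/186093)) = √(-254833 + ((198 - 1*15)/(-244020) - 221912/186093)) = √(-254833 + ((198 - 15)*(-1/244020) - 221912*1/186093)) = √(-254833 + (183*(-1/244020) - 221912/186093)) = √(-254833 + (-61/81340 - 221912/186093)) = √(-254833 - 18061673753/15136804620) = √(-3857375393402213/15136804620) = I*√33099964668891686653415/360400110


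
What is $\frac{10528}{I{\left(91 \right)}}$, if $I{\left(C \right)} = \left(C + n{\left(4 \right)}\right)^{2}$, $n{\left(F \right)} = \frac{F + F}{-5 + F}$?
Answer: $\frac{10528}{6889} \approx 1.5282$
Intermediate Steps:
$n{\left(F \right)} = \frac{2 F}{-5 + F}$
$I{\left(C \right)} = \left(-8 + C\right)^{2}$ ($I{\left(C \right)} = \left(C + 2 \cdot 4 \frac{1}{-5 + 4}\right)^{2} = \left(C + 2 \cdot 4 \frac{1}{-1}\right)^{2} = \left(C + 2 \cdot 4 \left(-1\right)\right)^{2} = \left(C - 8\right)^{2} = \left(-8 + C\right)^{2}$)
$\frac{10528}{I{\left(91 \right)}} = \frac{10528}{\left(-8 + 91\right)^{2}} = \frac{10528}{83^{2}} = \frac{10528}{6889}$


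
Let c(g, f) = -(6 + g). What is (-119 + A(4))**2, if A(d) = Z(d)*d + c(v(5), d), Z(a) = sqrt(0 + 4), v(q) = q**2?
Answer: 20164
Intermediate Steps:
c(g, f) = -6 - g
Z(a) = 2 (Z(a) = sqrt(4) = 2)
A(d) = -31 + 2*d (A(d) = 2*d + (-6 - 1*5**2) = 2*d + (-6 - 1*25) = 2*d + (-6 - 25) = 2*d - 31 = -31 + 2*d)
(-119 + A(4))**2 = (-119 + (-31 + 2*4))**2 = (-119 + (-31 + 8))**2 = (-119 - 23)**2 = (-142)**2 = 20164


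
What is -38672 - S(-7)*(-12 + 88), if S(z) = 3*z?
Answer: -37076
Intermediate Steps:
-38672 - S(-7)*(-12 + 88) = -38672 - 3*(-7)*(-12 + 88) = -38672 - (-21)*76 = -38672 - 1*(-1596) = -38672 + 1596 = -37076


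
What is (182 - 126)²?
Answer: 3136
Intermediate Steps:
(182 - 126)² = 56² = 3136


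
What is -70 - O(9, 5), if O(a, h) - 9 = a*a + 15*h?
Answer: -235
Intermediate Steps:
O(a, h) = 9 + a² + 15*h (O(a, h) = 9 + (a*a + 15*h) = 9 + (a² + 15*h) = 9 + a² + 15*h)
-70 - O(9, 5) = -70 - (9 + 9² + 15*5) = -70 - (9 + 81 + 75) = -70 - 1*165 = -70 - 165 = -235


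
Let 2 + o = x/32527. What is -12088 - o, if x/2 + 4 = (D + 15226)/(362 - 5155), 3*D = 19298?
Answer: -5652691244054/467705733 ≈ -12086.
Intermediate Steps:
D = 19298/3 (D = (⅓)*19298 = 19298/3 ≈ 6432.7)
x = -244984/14379 (x = -8 + 2*((19298/3 + 15226)/(362 - 5155)) = -8 + 2*((64976/3)/(-4793)) = -8 + 2*((64976/3)*(-1/4793)) = -8 + 2*(-64976/14379) = -8 - 129952/14379 = -244984/14379 ≈ -17.038)
o = -935656450/467705733 (o = -2 - 244984/14379/32527 = -2 - 244984/14379*1/32527 = -2 - 244984/467705733 = -935656450/467705733 ≈ -2.0005)
-12088 - o = -12088 - 1*(-935656450/467705733) = -12088 + 935656450/467705733 = -5652691244054/467705733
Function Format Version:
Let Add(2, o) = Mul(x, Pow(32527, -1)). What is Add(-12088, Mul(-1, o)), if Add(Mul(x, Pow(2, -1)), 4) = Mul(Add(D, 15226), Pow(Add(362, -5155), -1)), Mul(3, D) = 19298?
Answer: Rational(-5652691244054, 467705733) ≈ -12086.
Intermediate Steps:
D = Rational(19298, 3) (D = Mul(Rational(1, 3), 19298) = Rational(19298, 3) ≈ 6432.7)
x = Rational(-244984, 14379) (x = Add(-8, Mul(2, Mul(Add(Rational(19298, 3), 15226), Pow(Add(362, -5155), -1)))) = Add(-8, Mul(2, Mul(Rational(64976, 3), Pow(-4793, -1)))) = Add(-8, Mul(2, Mul(Rational(64976, 3), Rational(-1, 4793)))) = Add(-8, Mul(2, Rational(-64976, 14379))) = Add(-8, Rational(-129952, 14379)) = Rational(-244984, 14379) ≈ -17.038)
o = Rational(-935656450, 467705733) (o = Add(-2, Mul(Rational(-244984, 14379), Pow(32527, -1))) = Add(-2, Mul(Rational(-244984, 14379), Rational(1, 32527))) = Add(-2, Rational(-244984, 467705733)) = Rational(-935656450, 467705733) ≈ -2.0005)
Add(-12088, Mul(-1, o)) = Add(-12088, Mul(-1, Rational(-935656450, 467705733))) = Add(-12088, Rational(935656450, 467705733)) = Rational(-5652691244054, 467705733)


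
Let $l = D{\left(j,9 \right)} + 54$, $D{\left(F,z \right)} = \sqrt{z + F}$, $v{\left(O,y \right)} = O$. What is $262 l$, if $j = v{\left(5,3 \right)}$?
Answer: $14148 + 262 \sqrt{14} \approx 15128.0$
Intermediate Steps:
$j = 5$
$D{\left(F,z \right)} = \sqrt{F + z}$
$l = 54 + \sqrt{14}$ ($l = \sqrt{5 + 9} + 54 = \sqrt{14} + 54 = 54 + \sqrt{14} \approx 57.742$)
$262 l = 262 \left(54 + \sqrt{14}\right) = 14148 + 262 \sqrt{14}$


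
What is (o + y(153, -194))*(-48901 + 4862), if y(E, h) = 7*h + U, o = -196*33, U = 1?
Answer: 344605175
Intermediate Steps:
o = -6468
y(E, h) = 1 + 7*h (y(E, h) = 7*h + 1 = 1 + 7*h)
(o + y(153, -194))*(-48901 + 4862) = (-6468 + (1 + 7*(-194)))*(-48901 + 4862) = (-6468 + (1 - 1358))*(-44039) = (-6468 - 1357)*(-44039) = -7825*(-44039) = 344605175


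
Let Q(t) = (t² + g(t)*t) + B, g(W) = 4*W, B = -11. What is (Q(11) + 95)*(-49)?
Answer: -33761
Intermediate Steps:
Q(t) = -11 + 5*t² (Q(t) = (t² + (4*t)*t) - 11 = (t² + 4*t²) - 11 = 5*t² - 11 = -11 + 5*t²)
(Q(11) + 95)*(-49) = ((-11 + 5*11²) + 95)*(-49) = ((-11 + 5*121) + 95)*(-49) = ((-11 + 605) + 95)*(-49) = (594 + 95)*(-49) = 689*(-49) = -33761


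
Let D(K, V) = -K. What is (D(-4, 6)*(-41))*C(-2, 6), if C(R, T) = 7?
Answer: -1148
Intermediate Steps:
(D(-4, 6)*(-41))*C(-2, 6) = (-1*(-4)*(-41))*7 = (4*(-41))*7 = -164*7 = -1148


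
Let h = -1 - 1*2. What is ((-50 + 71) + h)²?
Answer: 324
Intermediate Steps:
h = -3 (h = -1 - 2 = -3)
((-50 + 71) + h)² = ((-50 + 71) - 3)² = (21 - 3)² = 18² = 324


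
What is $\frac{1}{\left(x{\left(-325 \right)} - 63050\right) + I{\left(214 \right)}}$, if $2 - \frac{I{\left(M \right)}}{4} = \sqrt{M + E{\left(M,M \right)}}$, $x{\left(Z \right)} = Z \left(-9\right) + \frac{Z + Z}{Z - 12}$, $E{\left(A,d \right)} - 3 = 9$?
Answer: $- \frac{6827208523}{410417715905337} + \frac{454276 \sqrt{226}}{410417715905337} \approx -1.6618 \cdot 10^{-5}$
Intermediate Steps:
$E{\left(A,d \right)} = 12$ ($E{\left(A,d \right)} = 3 + 9 = 12$)
$x{\left(Z \right)} = - 9 Z + \frac{2 Z}{-12 + Z}$
$I{\left(M \right)} = 8 - 4 \sqrt{12 + M}$ ($I{\left(M \right)} = 8 - 4 \sqrt{M + 12} = 8 - 4 \sqrt{12 + M}$)
$\frac{1}{\left(x{\left(-325 \right)} - 63050\right) + I{\left(214 \right)}} = \frac{1}{\left(- \frac{325 \left(110 - -2925\right)}{-12 - 325} - 63050\right) + \left(8 - 4 \sqrt{12 + 214}\right)} = \frac{1}{\left(- \frac{325 \left(110 + 2925\right)}{-337} - 63050\right) + \left(8 - 4 \sqrt{226}\right)} = \frac{1}{\left(\left(-325\right) \left(- \frac{1}{337}\right) 3035 - 63050\right) + \left(8 - 4 \sqrt{226}\right)} = \frac{1}{\left(\frac{986375}{337} - 63050\right) + \left(8 - 4 \sqrt{226}\right)} = \frac{1}{- \frac{20261475}{337} + \left(8 - 4 \sqrt{226}\right)} = \frac{1}{- \frac{20258779}{337} - 4 \sqrt{226}}$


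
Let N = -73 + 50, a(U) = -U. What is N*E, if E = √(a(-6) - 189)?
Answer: -23*I*√183 ≈ -311.14*I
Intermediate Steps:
N = -23
E = I*√183 (E = √(-1*(-6) - 189) = √(6 - 189) = √(-183) = I*√183 ≈ 13.528*I)
N*E = -23*I*√183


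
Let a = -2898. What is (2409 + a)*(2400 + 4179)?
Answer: -3217131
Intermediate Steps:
(2409 + a)*(2400 + 4179) = (2409 - 2898)*(2400 + 4179) = -489*6579 = -3217131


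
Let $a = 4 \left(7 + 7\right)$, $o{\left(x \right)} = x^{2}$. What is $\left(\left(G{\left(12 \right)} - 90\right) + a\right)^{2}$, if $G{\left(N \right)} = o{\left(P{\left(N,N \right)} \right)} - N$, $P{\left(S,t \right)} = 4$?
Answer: $900$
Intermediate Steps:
$a = 56$ ($a = 4 \cdot 14 = 56$)
$G{\left(N \right)} = 16 - N$ ($G{\left(N \right)} = 4^{2} - N = 16 - N$)
$\left(\left(G{\left(12 \right)} - 90\right) + a\right)^{2} = \left(\left(\left(16 - 12\right) - 90\right) + 56\right)^{2} = \left(\left(4 - 90\right) + 56\right)^{2} = \left(-86 + 56\right)^{2} = \left(-30\right)^{2} = 900$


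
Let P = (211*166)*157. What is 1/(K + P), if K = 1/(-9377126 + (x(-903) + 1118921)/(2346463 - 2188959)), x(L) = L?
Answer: 738466867743/4060889860001833174 ≈ 1.8185e-7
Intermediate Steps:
K = -78752/738466867743 (K = 1/(-9377126 + (-903 + 1118921)/(2346463 - 2188959)) = 1/(-9377126 + 1118018/157504) = 1/(-9377126 + 1118018*(1/157504)) = 1/(-9377126 + 559009/78752) = 1/(-738466867743/78752) = -78752/738466867743 ≈ -1.0664e-7)
P = 5499082 (P = 35026*157 = 5499082)
1/(K + P) = 1/(-78752/738466867743 + 5499082) = 1/(4060889860001833174/738466867743) = 738466867743/4060889860001833174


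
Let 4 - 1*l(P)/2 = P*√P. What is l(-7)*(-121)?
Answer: -968 - 1694*I*√7 ≈ -968.0 - 4481.9*I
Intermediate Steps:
l(P) = 8 - 2*P^(3/2) (l(P) = 8 - 2*P*√P = 8 - 2*P^(3/2))
l(-7)*(-121) = (8 - (-14)*I*√7)*(-121) = (8 + 14*I*√7)*(-121) = -968 - 1694*I*√7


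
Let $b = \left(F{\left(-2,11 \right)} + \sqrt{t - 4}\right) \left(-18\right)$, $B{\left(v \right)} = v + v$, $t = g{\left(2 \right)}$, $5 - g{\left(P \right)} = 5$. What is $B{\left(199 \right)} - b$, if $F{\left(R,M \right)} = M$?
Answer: $596 + 36 i \approx 596.0 + 36.0 i$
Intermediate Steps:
$g{\left(P \right)} = 0$ ($g{\left(P \right)} = 5 - 5 = 0$)
$t = 0$
$B{\left(v \right)} = 2 v$
$b = -198 - 36 i$ ($b = \left(11 + \sqrt{0 - 4}\right) \left(-18\right) = \left(11 + \sqrt{-4}\right) \left(-18\right) = \left(11 + 2 i\right) \left(-18\right) = -198 - 36 i \approx -198.0 - 36.0 i$)
$B{\left(199 \right)} - b = 2 \cdot 199 - \left(-198 - 36 i\right) = 398 + \left(198 + 36 i\right) = 596 + 36 i$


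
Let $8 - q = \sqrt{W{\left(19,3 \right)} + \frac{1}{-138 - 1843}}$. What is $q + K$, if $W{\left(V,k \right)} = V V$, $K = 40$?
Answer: $48 - \frac{6 \sqrt{39352565}}{1981} \approx 29.0$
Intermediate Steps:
$W{\left(V,k \right)} = V^{2}$
$q = 8 - \frac{6 \sqrt{39352565}}{1981}$ ($q = 8 - \sqrt{19^{2} + \frac{1}{-138 - 1843}} = 8 - \sqrt{361 + \frac{1}{-1981}} = 8 - \sqrt{361 - \frac{1}{1981}} = 8 - \sqrt{\frac{715140}{1981}} = 8 - \frac{6 \sqrt{39352565}}{1981} \approx -11.0$)
$q + K = \left(8 - \frac{6 \sqrt{39352565}}{1981}\right) + 40 = 48 - \frac{6 \sqrt{39352565}}{1981}$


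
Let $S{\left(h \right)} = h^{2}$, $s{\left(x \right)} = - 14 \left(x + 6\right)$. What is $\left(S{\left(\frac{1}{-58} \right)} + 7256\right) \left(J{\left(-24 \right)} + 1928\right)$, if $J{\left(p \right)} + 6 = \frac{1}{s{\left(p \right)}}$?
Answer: $\frac{3940822236275}{282576} \approx 1.3946 \cdot 10^{7}$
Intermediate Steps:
$s{\left(x \right)} = -84 - 14 x$ ($s{\left(x \right)} = - 14 \left(6 + x\right) = -84 - 14 x$)
$J{\left(p \right)} = -6 + \frac{1}{-84 - 14 p}$
$\left(S{\left(\frac{1}{-58} \right)} + 7256\right) \left(J{\left(-24 \right)} + 1928\right) = \left(\left(\frac{1}{-58}\right)^{2} + 7256\right) \left(\frac{-505 - -2016}{14 \left(6 - 24\right)} + 1928\right) = \left(\left(- \frac{1}{58}\right)^{2} + 7256\right) \left(\frac{-505 + 2016}{14 \left(-18\right)} + 1928\right) = \left(\frac{1}{3364} + 7256\right) \left(\frac{1}{14} \left(- \frac{1}{18}\right) 1511 + 1928\right) = \frac{24409185 \left(- \frac{1511}{252} + 1928\right)}{3364} = \frac{24409185}{3364} \cdot \frac{484345}{252} = \frac{3940822236275}{282576}$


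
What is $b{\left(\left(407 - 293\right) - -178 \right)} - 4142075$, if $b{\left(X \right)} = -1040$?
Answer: $-4143115$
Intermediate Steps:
$b{\left(\left(407 - 293\right) - -178 \right)} - 4142075 = -1040 - 4142075 = -4143115$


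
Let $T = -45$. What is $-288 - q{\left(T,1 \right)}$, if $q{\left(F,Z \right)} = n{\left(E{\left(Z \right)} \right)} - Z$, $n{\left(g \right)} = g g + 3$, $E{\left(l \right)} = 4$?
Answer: $-306$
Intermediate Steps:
$n{\left(g \right)} = 3 + g^{2}$ ($n{\left(g \right)} = g^{2} + 3 = 3 + g^{2}$)
$q{\left(F,Z \right)} = 19 - Z$ ($q{\left(F,Z \right)} = \left(3 + 4^{2}\right) - Z = \left(3 + 16\right) - Z = 19 - Z$)
$-288 - q{\left(T,1 \right)} = -288 - \left(19 - 1\right) = -288 - 18 = -306$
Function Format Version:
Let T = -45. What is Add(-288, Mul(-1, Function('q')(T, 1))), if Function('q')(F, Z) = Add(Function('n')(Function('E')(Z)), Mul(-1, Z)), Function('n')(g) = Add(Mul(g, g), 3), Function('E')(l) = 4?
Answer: -306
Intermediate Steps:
Function('n')(g) = Add(3, Pow(g, 2)) (Function('n')(g) = Add(Pow(g, 2), 3) = Add(3, Pow(g, 2)))
Function('q')(F, Z) = Add(19, Mul(-1, Z)) (Function('q')(F, Z) = Add(Add(3, Pow(4, 2)), Mul(-1, Z)) = Add(Add(3, 16), Mul(-1, Z)) = Add(19, Mul(-1, Z)))
Add(-288, Mul(-1, Function('q')(T, 1))) = Add(-288, Mul(-1, Add(19, Mul(-1, 1)))) = Add(-288, Mul(-1, Add(19, -1))) = Add(-288, Mul(-1, 18)) = Add(-288, -18) = -306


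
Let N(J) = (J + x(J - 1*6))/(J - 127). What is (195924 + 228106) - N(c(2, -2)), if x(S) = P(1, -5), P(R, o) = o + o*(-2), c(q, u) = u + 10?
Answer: 50459583/119 ≈ 4.2403e+5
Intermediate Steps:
c(q, u) = 10 + u
P(R, o) = -o (P(R, o) = o - 2*o = -o)
x(S) = 5 (x(S) = -1*(-5) = 5)
N(J) = (5 + J)/(-127 + J) (N(J) = (J + 5)/(J - 127) = (5 + J)/(-127 + J))
(195924 + 228106) - N(c(2, -2)) = (195924 + 228106) - (5 + (10 - 2))/(-127 + (10 - 2)) = 424030 - (5 + 8)/(-127 + 8) = 424030 - 13/(-119) = 424030 - (-1)*13/119 = 424030 - 1*(-13/119) = 424030 + 13/119 = 50459583/119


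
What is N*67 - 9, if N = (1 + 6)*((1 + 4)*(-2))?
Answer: -4699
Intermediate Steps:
N = -70 (N = 7*(5*(-2)) = 7*(-10) = -70)
N*67 - 9 = -70*67 - 9 = -4690 - 9 = -4699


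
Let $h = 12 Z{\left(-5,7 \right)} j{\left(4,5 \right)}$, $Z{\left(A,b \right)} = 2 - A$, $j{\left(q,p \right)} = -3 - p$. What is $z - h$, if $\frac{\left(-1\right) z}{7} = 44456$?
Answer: $-310520$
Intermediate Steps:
$z = -311192$ ($z = \left(-7\right) 44456 = -311192$)
$h = -672$ ($h = 12 \left(2 - -5\right) \left(-3 - 5\right) = 12 \left(2 + 5\right) \left(-3 - 5\right) = 12 \cdot 7 \left(-8\right) = 84 \left(-8\right) = -672$)
$z - h = -311192 - -672 = -311192 + 672 = -310520$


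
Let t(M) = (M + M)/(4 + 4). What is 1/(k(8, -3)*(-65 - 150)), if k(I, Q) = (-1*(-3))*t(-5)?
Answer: 4/3225 ≈ 0.0012403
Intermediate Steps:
t(M) = M/4 (t(M) = (2*M)/8 = (2*M)*(⅛) = M/4)
k(I, Q) = -15/4 (k(I, Q) = (-1*(-3))*((¼)*(-5)) = 3*(-5/4) = -15/4)
1/(k(8, -3)*(-65 - 150)) = 1/(-15*(-65 - 150)/4) = 1/(-15/4*(-215)) = 1/(3225/4) = 4/3225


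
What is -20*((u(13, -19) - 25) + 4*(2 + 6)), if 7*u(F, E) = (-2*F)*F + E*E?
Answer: -1440/7 ≈ -205.71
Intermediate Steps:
u(F, E) = -2*F²/7 + E²/7 (u(F, E) = ((-2*F)*F + E*E)/7 = (-2*F² + E²)/7 = (E² - 2*F²)/7 = -2*F²/7 + E²/7)
-20*((u(13, -19) - 25) + 4*(2 + 6)) = -20*(((-2/7*13² + (⅐)*(-19)²) - 25) + 4*(2 + 6)) = -20*(((-2/7*169 + (⅐)*361) - 25) + 4*8) = -20*(((-338/7 + 361/7) - 25) + 32) = -20*((23/7 - 25) + 32) = -20*(-152/7 + 32) = -20*72/7 = -1440/7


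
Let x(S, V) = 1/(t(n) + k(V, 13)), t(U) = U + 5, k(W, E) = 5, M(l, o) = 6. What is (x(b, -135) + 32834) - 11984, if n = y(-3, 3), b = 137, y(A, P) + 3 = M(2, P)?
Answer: 271051/13 ≈ 20850.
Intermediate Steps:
y(A, P) = 3 (y(A, P) = -3 + 6 = 3)
n = 3
t(U) = 5 + U
x(S, V) = 1/13 (x(S, V) = 1/((5 + 3) + 5) = 1/(8 + 5) = 1/13)
(x(b, -135) + 32834) - 11984 = (1/13 + 32834) - 11984 = 426843/13 - 11984 = 271051/13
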